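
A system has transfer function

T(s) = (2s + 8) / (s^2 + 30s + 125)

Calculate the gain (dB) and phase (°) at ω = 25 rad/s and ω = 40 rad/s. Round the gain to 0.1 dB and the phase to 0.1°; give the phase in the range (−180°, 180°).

Substitute s = j25:
Numerator: 2(j25) + 8 = 8 + j50
Denominator: (j25)^2 + 30(j25) + 125 = -500 + j750
|N| = √(8² + 50²) ≈ 50.636, ∠N ≈ 80.91°
|D| = √(500² + 750²) ≈ 901.39, ∠D ≈ 123.69°
|T| = 50.636 / 901.39 ≈ 0.056175
Gain = 20 log₁₀(0.056175) ≈ -25.01 dB
∠T = 80.91° − 123.69° = -42.78°

Substitute s = j40:
Numerator: 2(j40) + 8 = 8 + j80
Denominator: (j40)^2 + 30(j40) + 125 = -1475 + j1200
|N| = √(8² + 80²) ≈ 80.399, ∠N ≈ 84.29°
|D| = √(1475² + 1200²) ≈ 1901.5, ∠D ≈ 140.87°
|T| = 80.399 / 1901.5 ≈ 0.042282
Gain = 20 log₁₀(0.042282) ≈ -27.48 dB
∠T = 84.29° − 140.87° = -56.58°

ω = 25: -25.0 dB, -42.8°; ω = 40: -27.5 dB, -56.6°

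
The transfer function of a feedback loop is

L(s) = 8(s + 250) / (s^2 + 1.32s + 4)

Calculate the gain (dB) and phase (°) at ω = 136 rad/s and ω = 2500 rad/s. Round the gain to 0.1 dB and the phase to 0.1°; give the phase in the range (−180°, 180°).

ω = 136: -18.2 dB, -150.9°; ω = 2500: -49.9 dB, -95.7°

At s = jω = j136:
zero (s+250): 250 + j136 → |·| = √(250²+136²) = √80996 ≈ 284.6, ∠ = arctan(136/250) ≈ 28.55°
quadratic: (j136)² + 1.32·j136 + 4 = -18492 + j179.52 → |·| ≈ 18493, ∠ ≈ 179.44°
|L| = 8 · 284.6 / 18493 ≈ 0.12312
Gain = 20 log₁₀(0.12312) ≈ -18.19 dB
∠L = 28.55° − 179.44° = -150.89°

At s = jω = j2500:
zero (s+250): 250 + j2500 → |·| = √(250²+2500²) = √6312500 ≈ 2512.5, ∠ = arctan(2500/250) ≈ 84.29°
quadratic: (j2500)² + 1.32·j2500 + 4 = -6249996 + j3300 → |·| ≈ 6.25e+06, ∠ ≈ 179.97°
|L| = 8 · 2512.5 / 6.25e+06 ≈ 0.003216
Gain = 20 log₁₀(0.003216) ≈ -49.85 dB
∠L = 84.29° − 179.97° = -95.68°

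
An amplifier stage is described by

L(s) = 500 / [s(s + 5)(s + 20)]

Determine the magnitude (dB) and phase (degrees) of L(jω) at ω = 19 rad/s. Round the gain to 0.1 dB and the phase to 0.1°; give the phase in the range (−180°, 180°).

At s = jω = j19:
pole (s+5): 5 + j19 → |·| = √(5²+19²) = √386 ≈ 19.647, ∠ = arctan(19/5) ≈ 75.26°
pole (s+20): 20 + j19 → |·| = √(20²+19²) = √761 ≈ 27.586, ∠ = arctan(19/20) ≈ 43.53°
pole at origin: |s| = 19, ∠ = 90.00° (in denominator)
|L| = 500 / 10298 ≈ 0.048553
Gain = 20 log₁₀(0.048553) ≈ -26.28 dB
∠L = 0.00° − 208.79° = -208.79° ≡ 151.21° (principal value)

-26.3 dB, 151.2°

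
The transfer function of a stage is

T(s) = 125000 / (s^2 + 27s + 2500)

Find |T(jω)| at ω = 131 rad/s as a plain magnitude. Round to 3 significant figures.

At s = jω = j131:
quadratic: (j131)² + 27·j131 + 2500 = -14661 + j3537 → |·| ≈ 15082, ∠ ≈ 166.44°
|T| = 125000 / 15082 ≈ 8.288

8.29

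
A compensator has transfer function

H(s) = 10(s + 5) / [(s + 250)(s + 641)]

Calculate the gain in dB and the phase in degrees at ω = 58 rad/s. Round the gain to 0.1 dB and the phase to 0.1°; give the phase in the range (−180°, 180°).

At s = jω = j58:
zero (s+5): 5 + j58 → |·| = √(5²+58²) = √3389 ≈ 58.215, ∠ = arctan(58/5) ≈ 85.07°
pole (s+250): 250 + j58 → |·| = √(250²+58²) = √65864 ≈ 256.64, ∠ = arctan(58/250) ≈ 13.06°
pole (s+641): 641 + j58 → |·| = √(641²+58²) = √414245 ≈ 643.62, ∠ = arctan(58/641) ≈ 5.17°
|H| = 10 · 58.215 / 1.6518e+05 ≈ 0.0035243
Gain = 20 log₁₀(0.0035243) ≈ -49.06 dB
∠H = 85.07° − 18.23° = 66.84°

-49.1 dB, 66.8°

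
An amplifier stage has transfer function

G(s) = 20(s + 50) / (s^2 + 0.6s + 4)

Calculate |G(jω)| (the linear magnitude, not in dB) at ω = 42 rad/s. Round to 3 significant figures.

At s = jω = j42:
zero (s+50): 50 + j42 → |·| = √(50²+42²) = √4264 ≈ 65.299, ∠ = arctan(42/50) ≈ 40.03°
quadratic: (j42)² + 0.6·j42 + 4 = -1760 + j25.2 → |·| ≈ 1760.2, ∠ ≈ 179.18°
|G| = 20 · 65.299 / 1760.2 ≈ 0.74195

0.742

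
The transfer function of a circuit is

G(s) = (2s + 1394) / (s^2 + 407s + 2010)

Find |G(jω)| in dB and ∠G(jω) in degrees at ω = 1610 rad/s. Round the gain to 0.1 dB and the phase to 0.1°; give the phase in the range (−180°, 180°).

-57.6 dB, -99.2°

Substitute s = j1610:
Numerator: 2(j1610) + 1394 = 1394 + j3220
Denominator: (j1610)^2 + 407(j1610) + 2010 = -2590090 + j655270
|N| = √(1394² + 3220²) ≈ 3508.8, ∠N ≈ 66.59°
|D| = √(2590090² + 655270²) ≈ 2.6717e+06, ∠D ≈ 165.80°
|G| = 3508.8 / 2.6717e+06 ≈ 0.0013133
Gain = 20 log₁₀(0.0013133) ≈ -57.63 dB
∠G = 66.59° − 165.80° = -99.21°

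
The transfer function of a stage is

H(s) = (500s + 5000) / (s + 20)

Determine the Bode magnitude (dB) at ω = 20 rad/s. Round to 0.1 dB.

Substitute s = j20:
Numerator: 500(j20) + 5000 = 5000 + j10000
Denominator: (j20) + 20 = 20 + j20
|N| = √(5000² + 10000²) ≈ 11180, ∠N ≈ 63.43°
|D| = √(20² + 20²) ≈ 28.284, ∠D ≈ 45.00°
|H| = 11180 / 28.284 ≈ 395.28
Gain = 20 log₁₀(395.28) ≈ 51.94 dB

51.9 dB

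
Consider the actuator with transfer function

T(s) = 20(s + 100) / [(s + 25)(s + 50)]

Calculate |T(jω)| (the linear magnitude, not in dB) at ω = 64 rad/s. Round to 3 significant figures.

At s = jω = j64:
zero (s+100): 100 + j64 → |·| = √(100²+64²) = √14096 ≈ 118.73, ∠ = arctan(64/100) ≈ 32.62°
pole (s+25): 25 + j64 → |·| = √(25²+64²) = √4721 ≈ 68.71, ∠ = arctan(64/25) ≈ 68.66°
pole (s+50): 50 + j64 → |·| = √(50²+64²) = √6596 ≈ 81.216, ∠ = arctan(64/50) ≈ 52.00°
|T| = 20 · 118.73 / 5580.4 ≈ 0.42553

0.426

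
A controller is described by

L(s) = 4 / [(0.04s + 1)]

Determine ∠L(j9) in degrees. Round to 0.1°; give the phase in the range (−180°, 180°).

At ω = 9 rad/s:
pole (1 + j9·0.04) = 1 + j0.36 → |·| ≈ 1.0628, ∠ ≈ 19.80°
∠L = (0°) − (19.80°) = -19.80°

-19.8°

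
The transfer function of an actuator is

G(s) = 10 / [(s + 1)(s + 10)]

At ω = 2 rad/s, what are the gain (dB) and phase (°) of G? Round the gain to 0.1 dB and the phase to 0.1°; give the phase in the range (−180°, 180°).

At s = jω = j2:
pole (s+1): 1 + j2 → |·| = √(1²+2²) = √5 ≈ 2.2361, ∠ = arctan(2/1) ≈ 63.43°
pole (s+10): 10 + j2 → |·| = √(10²+2²) = √104 ≈ 10.198, ∠ = arctan(2/10) ≈ 11.31°
|G| = 10 / 22.804 ≈ 0.43852
Gain = 20 log₁₀(0.43852) ≈ -7.16 dB
∠G = 0.00° − 74.74° = -74.74°

-7.2 dB, -74.7°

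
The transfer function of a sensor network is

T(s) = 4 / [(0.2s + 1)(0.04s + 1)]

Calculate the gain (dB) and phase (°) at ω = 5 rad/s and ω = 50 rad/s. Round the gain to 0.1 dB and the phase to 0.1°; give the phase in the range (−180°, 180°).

ω = 5: 8.9 dB, -56.3°; ω = 50: -15.0 dB, -147.7°

At ω = 5 rad/s:
pole (1 + j5·0.2) = 1 + j1 → |·| ≈ 1.4142, ∠ ≈ 45.00°
pole (1 + j5·0.04) = 1 + j0.2 → |·| ≈ 1.0198, ∠ ≈ 11.31°
|T| = 4 · 1 / (1.4142 · 1.0198) ≈ 2.7735
Gain = 20 log₁₀(2.7735) ≈ 8.86 dB
∠T = (0°) − (45.00° + 11.31°) = -56.31°

At ω = 50 rad/s:
pole (1 + j50·0.2) = 1 + j10 → |·| ≈ 10.05, ∠ ≈ 84.29°
pole (1 + j50·0.04) = 1 + j2 → |·| ≈ 2.2361, ∠ ≈ 63.43°
|T| = 4 · 1 / (10.05 · 2.2361) ≈ 0.17799
Gain = 20 log₁₀(0.17799) ≈ -14.99 dB
∠T = (0°) − (84.29° + 63.43°) = -147.72°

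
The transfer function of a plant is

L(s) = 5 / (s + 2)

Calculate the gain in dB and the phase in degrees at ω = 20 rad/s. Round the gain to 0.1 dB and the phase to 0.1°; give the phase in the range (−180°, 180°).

-12.1 dB, -84.3°

At s = jω = j20:
pole (s+2): 2 + j20 → |·| = √(2²+20²) = √404 ≈ 20.1, ∠ = arctan(20/2) ≈ 84.29°
|L| = 5 / 20.1 ≈ 0.24876
Gain = 20 log₁₀(0.24876) ≈ -12.08 dB
∠L = 0.00° − 84.29° = -84.29°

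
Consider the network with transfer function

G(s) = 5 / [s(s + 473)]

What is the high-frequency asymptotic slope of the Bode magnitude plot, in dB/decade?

Each pole contributes −20 dB/decade at high frequency; each zero contributes +20 dB/decade.
Net: 0 zero(s) − 2 pole(s) → -40 dB/decade.

-40 dB/decade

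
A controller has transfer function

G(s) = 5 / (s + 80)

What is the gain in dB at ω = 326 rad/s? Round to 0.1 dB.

Substitute s = j326:
Numerator: 5 = 5 + j0
Denominator: (j326) + 80 = 80 + j326
|N| = √(5² + 0²) ≈ 5, ∠N ≈ 0.00°
|D| = √(80² + 326²) ≈ 335.67, ∠D ≈ 76.21°
|G| = 5 / 335.67 ≈ 0.014896
Gain = 20 log₁₀(0.014896) ≈ -36.54 dB

-36.5 dB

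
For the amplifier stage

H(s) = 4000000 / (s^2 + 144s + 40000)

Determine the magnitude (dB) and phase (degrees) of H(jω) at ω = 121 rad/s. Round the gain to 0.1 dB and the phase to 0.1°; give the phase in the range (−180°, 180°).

At s = jω = j121:
quadratic: (j121)² + 144·j121 + 40000 = 25359 + j17424 → |·| ≈ 30768, ∠ ≈ 34.49°
|H| = 4000000 / 30768 ≈ 130.01
Gain = 20 log₁₀(130.01) ≈ 42.28 dB
∠H = 0.00° − 34.49° = -34.49°

42.3 dB, -34.5°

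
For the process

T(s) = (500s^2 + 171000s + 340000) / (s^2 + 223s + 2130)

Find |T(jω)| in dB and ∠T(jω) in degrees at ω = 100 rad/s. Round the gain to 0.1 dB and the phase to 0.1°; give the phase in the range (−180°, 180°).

Substitute s = j100:
Numerator: 500(j100)^2 + 171000(j100) + 340000 = -4660000 + j17100000
Denominator: (j100)^2 + 223(j100) + 2130 = -7870 + j22300
|N| = √(4660000² + 17100000²) ≈ 1.7724e+07, ∠N ≈ 105.24°
|D| = √(7870² + 22300²) ≈ 23648, ∠D ≈ 109.44°
|T| = 1.7724e+07 / 23648 ≈ 749.49
Gain = 20 log₁₀(749.49) ≈ 57.50 dB
∠T = 105.24° − 109.44° = -4.20°

57.5 dB, -4.2°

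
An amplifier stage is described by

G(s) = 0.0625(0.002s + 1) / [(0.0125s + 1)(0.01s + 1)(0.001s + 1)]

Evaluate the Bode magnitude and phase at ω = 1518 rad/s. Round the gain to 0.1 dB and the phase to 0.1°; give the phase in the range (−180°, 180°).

At ω = 1518 rad/s:
zero (1 + j1518·0.002) = 1 + j3.036 → |·| ≈ 3.1965, ∠ ≈ 71.77°
pole (1 + j1518·0.0125) = 1 + j18.975 → |·| ≈ 19.001, ∠ ≈ 86.98°
pole (1 + j1518·0.01) = 1 + j15.18 → |·| ≈ 15.213, ∠ ≈ 86.23°
pole (1 + j1518·0.001) = 1 + j1.518 → |·| ≈ 1.8178, ∠ ≈ 56.62°
|G| = 0.0625 · 3.1965 / (19.001 · 15.213 · 1.8178) ≈ 0.0003802
Gain = 20 log₁₀(0.0003802) ≈ -68.40 dB
∠G = (71.77°) − (86.98° + 86.23° + 56.62°) = -158.06°

-68.4 dB, -158.1°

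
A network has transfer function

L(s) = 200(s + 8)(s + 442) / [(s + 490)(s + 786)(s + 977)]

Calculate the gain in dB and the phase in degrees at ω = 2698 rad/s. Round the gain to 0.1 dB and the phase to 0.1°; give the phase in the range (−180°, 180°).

At s = jω = j2698:
zero (s+8): 8 + j2698 → |·| = √(8²+2698²) = √7279268 ≈ 2698, ∠ = arctan(2698/8) ≈ 89.83°
zero (s+442): 442 + j2698 → |·| = √(442²+2698²) = √7474568 ≈ 2734, ∠ = arctan(2698/442) ≈ 80.70°
pole (s+490): 490 + j2698 → |·| = √(490²+2698²) = √7519304 ≈ 2742.1, ∠ = arctan(2698/490) ≈ 79.71°
pole (s+786): 786 + j2698 → |·| = √(786²+2698²) = √7897000 ≈ 2810.2, ∠ = arctan(2698/786) ≈ 73.76°
pole (s+977): 977 + j2698 → |·| = √(977²+2698²) = √8233733 ≈ 2869.4, ∠ = arctan(2698/977) ≈ 70.09°
|L| = 200 · 7.3763e+06 / 2.2111e+10 ≈ 0.066721
Gain = 20 log₁₀(0.066721) ≈ -23.51 dB
∠L = 170.53° − 223.56° = -53.03°

-23.5 dB, -53.0°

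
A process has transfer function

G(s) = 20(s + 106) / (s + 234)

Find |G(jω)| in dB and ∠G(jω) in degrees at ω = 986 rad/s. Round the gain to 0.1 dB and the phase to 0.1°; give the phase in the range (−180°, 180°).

At s = jω = j986:
zero (s+106): 106 + j986 → |·| = √(106²+986²) = √983432 ≈ 991.68, ∠ = arctan(986/106) ≈ 83.86°
pole (s+234): 234 + j986 → |·| = √(234²+986²) = √1026952 ≈ 1013.4, ∠ = arctan(986/234) ≈ 76.65°
|G| = 20 · 991.68 / 1013.4 ≈ 19.571
Gain = 20 log₁₀(19.571) ≈ 25.83 dB
∠G = 83.86° − 76.65° = 7.21°

25.8 dB, 7.2°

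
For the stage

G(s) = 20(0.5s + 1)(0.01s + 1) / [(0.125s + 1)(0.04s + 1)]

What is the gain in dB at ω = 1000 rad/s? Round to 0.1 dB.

At ω = 1000 rad/s:
zero (1 + j1000·0.5) = 1 + j500 → |·| ≈ 500, ∠ ≈ 89.89°
zero (1 + j1000·0.01) = 1 + j10 → |·| ≈ 10.05, ∠ ≈ 84.29°
pole (1 + j1000·0.125) = 1 + j125 → |·| ≈ 125, ∠ ≈ 89.54°
pole (1 + j1000·0.04) = 1 + j40 → |·| ≈ 40.012, ∠ ≈ 88.57°
|G| = 20 · 500 · 10.05 / (125 · 40.012) ≈ 20.094
Gain = 20 log₁₀(20.094) ≈ 26.06 dB

26.1 dB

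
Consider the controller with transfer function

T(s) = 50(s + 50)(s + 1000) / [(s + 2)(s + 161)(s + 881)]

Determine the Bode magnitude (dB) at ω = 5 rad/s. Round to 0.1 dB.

At s = jω = j5:
zero (s+50): 50 + j5 → |·| = √(50²+5²) = √2525 ≈ 50.249, ∠ = arctan(5/50) ≈ 5.71°
zero (s+1000): 1000 + j5 → |·| = √(1000²+5²) = √1000025 ≈ 1000, ∠ = arctan(5/1000) ≈ 0.29°
pole (s+2): 2 + j5 → |·| = √(2²+5²) = √29 ≈ 5.3852, ∠ = arctan(5/2) ≈ 68.20°
pole (s+161): 161 + j5 → |·| = √(161²+5²) = √25946 ≈ 161.08, ∠ = arctan(5/161) ≈ 1.78°
pole (s+881): 881 + j5 → |·| = √(881²+5²) = √776186 ≈ 881.01, ∠ = arctan(5/881) ≈ 0.33°
|T| = 50 · 50249 / 7.6423e+05 ≈ 3.2876
Gain = 20 log₁₀(3.2876) ≈ 10.34 dB

10.3 dB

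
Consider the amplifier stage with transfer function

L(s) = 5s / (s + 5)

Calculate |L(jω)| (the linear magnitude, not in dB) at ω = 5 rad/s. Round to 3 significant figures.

At s = jω = j5:
zero at origin: s = j5 → |·| = 5, ∠ = 90.00°
pole (s+5): 5 + j5 → |·| = √(5²+5²) = √50 ≈ 7.0711, ∠ = arctan(5/5) ≈ 45.00°
|L| = 5 · 5 / 7.0711 ≈ 3.5355

3.54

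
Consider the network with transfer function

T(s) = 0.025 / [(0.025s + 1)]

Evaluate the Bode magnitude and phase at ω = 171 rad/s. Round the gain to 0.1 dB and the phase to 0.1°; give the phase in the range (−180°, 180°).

-44.9 dB, -76.8°

At ω = 171 rad/s:
pole (1 + j171·0.025) = 1 + j4.275 → |·| ≈ 4.3904, ∠ ≈ 76.83°
|T| = 0.025 · 1 / (4.3904) ≈ 0.0056942
Gain = 20 log₁₀(0.0056942) ≈ -44.89 dB
∠T = (0°) − (76.83°) = -76.83°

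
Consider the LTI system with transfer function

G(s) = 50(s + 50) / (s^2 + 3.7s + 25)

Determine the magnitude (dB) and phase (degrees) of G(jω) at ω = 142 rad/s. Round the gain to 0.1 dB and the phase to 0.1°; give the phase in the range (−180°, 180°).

-8.6 dB, -107.9°

At s = jω = j142:
zero (s+50): 50 + j142 → |·| = √(50²+142²) = √22664 ≈ 150.55, ∠ = arctan(142/50) ≈ 70.60°
quadratic: (j142)² + 3.7·j142 + 25 = -20139 + j525.4 → |·| ≈ 20146, ∠ ≈ 178.51°
|G| = 50 · 150.55 / 20146 ≈ 0.37365
Gain = 20 log₁₀(0.37365) ≈ -8.55 dB
∠G = 70.60° − 178.51° = -107.91°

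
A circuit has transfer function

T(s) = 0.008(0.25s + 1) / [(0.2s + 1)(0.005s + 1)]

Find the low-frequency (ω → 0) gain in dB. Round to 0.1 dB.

-41.9 dB

T(0) = 0.008 · 1 / 1 = 0.008
20 log₁₀(0.008) ≈ -41.94 dB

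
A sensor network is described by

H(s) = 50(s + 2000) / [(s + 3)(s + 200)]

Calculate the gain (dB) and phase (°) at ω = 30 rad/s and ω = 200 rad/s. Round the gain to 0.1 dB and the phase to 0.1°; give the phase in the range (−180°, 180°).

ω = 30: 24.3 dB, -92.0°; ω = 200: 5.0 dB, -128.4°

At s = jω = j30:
zero (s+2000): 2000 + j30 → |·| = √(2000²+30²) = √4000900 ≈ 2000.2, ∠ = arctan(30/2000) ≈ 0.86°
pole (s+3): 3 + j30 → |·| = √(3²+30²) = √909 ≈ 30.15, ∠ = arctan(30/3) ≈ 84.29°
pole (s+200): 200 + j30 → |·| = √(200²+30²) = √40900 ≈ 202.24, ∠ = arctan(30/200) ≈ 8.53°
|H| = 50 · 2000.2 / 6097.5 ≈ 16.402
Gain = 20 log₁₀(16.402) ≈ 24.30 dB
∠H = 0.86° − 92.82° = -91.96°

At s = jω = j200:
zero (s+2000): 2000 + j200 → |·| = √(2000²+200²) = √4040000 ≈ 2010, ∠ = arctan(200/2000) ≈ 5.71°
pole (s+3): 3 + j200 → |·| = √(3²+200²) = √40009 ≈ 200.02, ∠ = arctan(200/3) ≈ 89.14°
pole (s+200): 200 + j200 → |·| = √(200²+200²) = √80000 ≈ 282.84, ∠ = arctan(200/200) ≈ 45.00°
|H| = 50 · 2010 / 56574 ≈ 1.7764
Gain = 20 log₁₀(1.7764) ≈ 4.99 dB
∠H = 5.71° − 134.14° = -128.43°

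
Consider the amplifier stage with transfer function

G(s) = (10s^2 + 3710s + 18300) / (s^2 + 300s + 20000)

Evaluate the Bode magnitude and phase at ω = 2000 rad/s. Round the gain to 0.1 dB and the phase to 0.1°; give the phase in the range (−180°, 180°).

20.1 dB, -1.9°

Substitute s = j2000:
Numerator: 10(j2000)^2 + 3710(j2000) + 18300 = -39981700 + j7420000
Denominator: (j2000)^2 + 300(j2000) + 20000 = -3980000 + j600000
|N| = √(39981700² + 7420000²) ≈ 4.0664e+07, ∠N ≈ 169.49°
|D| = √(3980000² + 600000²) ≈ 4.025e+06, ∠D ≈ 171.43°
|G| = 4.0664e+07 / 4.025e+06 ≈ 10.103
Gain = 20 log₁₀(10.103) ≈ 20.09 dB
∠G = 169.49° − 171.43° = -1.94°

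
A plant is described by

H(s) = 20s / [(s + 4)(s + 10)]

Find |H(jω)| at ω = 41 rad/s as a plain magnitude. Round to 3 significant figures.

At s = jω = j41:
zero at origin: s = j41 → |·| = 41, ∠ = 90.00°
pole (s+4): 4 + j41 → |·| = √(4²+41²) = √1697 ≈ 41.195, ∠ = arctan(41/4) ≈ 84.43°
pole (s+10): 10 + j41 → |·| = √(10²+41²) = √1781 ≈ 42.202, ∠ = arctan(41/10) ≈ 76.29°
|H| = 20 · 41 / 1738.5 ≈ 0.47167

0.472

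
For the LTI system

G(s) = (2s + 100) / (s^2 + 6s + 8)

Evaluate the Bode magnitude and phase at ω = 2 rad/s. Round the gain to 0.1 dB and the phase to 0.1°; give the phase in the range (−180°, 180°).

Substitute s = j2:
Numerator: 2(j2) + 100 = 100 + j4
Denominator: (j2)^2 + 6(j2) + 8 = 4 + j12
|N| = √(100² + 4²) ≈ 100.08, ∠N ≈ 2.29°
|D| = √(4² + 12²) ≈ 12.649, ∠D ≈ 71.57°
|G| = 100.08 / 12.649 ≈ 7.9121
Gain = 20 log₁₀(7.9121) ≈ 17.97 dB
∠G = 2.29° − 71.57° = -69.28°

18.0 dB, -69.3°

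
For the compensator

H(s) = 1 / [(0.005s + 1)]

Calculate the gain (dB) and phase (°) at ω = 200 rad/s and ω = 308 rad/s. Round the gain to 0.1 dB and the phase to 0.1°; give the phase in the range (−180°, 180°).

At ω = 200 rad/s:
pole (1 + j200·0.005) = 1 + j1 → |·| ≈ 1.4142, ∠ ≈ 45.00°
|H| = 1 · 1 / (1.4142) ≈ 0.70711
Gain = 20 log₁₀(0.70711) ≈ -3.01 dB
∠H = (0°) − (45.00°) = -45.00°

At ω = 308 rad/s:
pole (1 + j308·0.005) = 1 + j1.54 → |·| ≈ 1.8362, ∠ ≈ 57.00°
|H| = 1 · 1 / (1.8362) ≈ 0.5446
Gain = 20 log₁₀(0.5446) ≈ -5.28 dB
∠H = (0°) − (57.00°) = -57.00°

ω = 200: -3.0 dB, -45.0°; ω = 308: -5.3 dB, -57.0°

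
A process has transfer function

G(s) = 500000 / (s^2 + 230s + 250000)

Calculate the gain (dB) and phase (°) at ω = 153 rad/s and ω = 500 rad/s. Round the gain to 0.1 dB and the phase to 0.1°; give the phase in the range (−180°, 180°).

At s = jω = j153:
quadratic: (j153)² + 230·j153 + 250000 = 226591 + j35190 → |·| ≈ 2.2931e+05, ∠ ≈ 8.83°
|G| = 500000 / 2.2931e+05 ≈ 2.1805
Gain = 20 log₁₀(2.1805) ≈ 6.77 dB
∠G = 0.00° − 8.83° = -8.83°

At s = jω = j500:
quadratic: (j500)² + 230·j500 + 250000 = 0 + j115000 → |·| ≈ 1.15e+05, ∠ ≈ 90.00°
|G| = 500000 / 1.15e+05 ≈ 4.3478
Gain = 20 log₁₀(4.3478) ≈ 12.77 dB
∠G = 0.00° − 90.00° = -90.00°

ω = 153: 6.8 dB, -8.8°; ω = 500: 12.8 dB, -90.0°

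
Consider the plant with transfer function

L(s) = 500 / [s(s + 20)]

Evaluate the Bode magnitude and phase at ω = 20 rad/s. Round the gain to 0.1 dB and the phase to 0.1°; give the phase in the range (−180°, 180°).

-1.1 dB, -135.0°

At s = jω = j20:
pole (s+20): 20 + j20 → |·| = √(20²+20²) = √800 ≈ 28.284, ∠ = arctan(20/20) ≈ 45.00°
pole at origin: |s| = 20, ∠ = 90.00° (in denominator)
|L| = 500 / 565.68 ≈ 0.88389
Gain = 20 log₁₀(0.88389) ≈ -1.07 dB
∠L = 0.00° − 135.00° = -135.00°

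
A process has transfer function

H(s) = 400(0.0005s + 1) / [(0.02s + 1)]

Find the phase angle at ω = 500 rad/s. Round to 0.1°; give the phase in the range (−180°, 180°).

At ω = 500 rad/s:
zero (1 + j500·0.0005) = 1 + j0.25 → |·| ≈ 1.0308, ∠ ≈ 14.04°
pole (1 + j500·0.02) = 1 + j10 → |·| ≈ 10.05, ∠ ≈ 84.29°
∠H = (14.04°) − (84.29°) = -70.25°

-70.3°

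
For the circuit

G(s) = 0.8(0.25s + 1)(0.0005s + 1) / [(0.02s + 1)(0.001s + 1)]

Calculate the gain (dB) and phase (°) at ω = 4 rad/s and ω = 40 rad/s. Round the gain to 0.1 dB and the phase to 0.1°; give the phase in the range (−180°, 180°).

At ω = 4 rad/s:
zero (1 + j4·0.25) = 1 + j1 → |·| ≈ 1.4142, ∠ ≈ 45.00°
zero (1 + j4·0.0005) = 1 + j0.002 → |·| ≈ 1, ∠ ≈ 0.11°
pole (1 + j4·0.02) = 1 + j0.08 → |·| ≈ 1.0032, ∠ ≈ 4.57°
pole (1 + j4·0.001) = 1 + j0.004 → |·| ≈ 1, ∠ ≈ 0.23°
|G| = 0.8 · 1.4142 · 1 / (1.0032 · 1) ≈ 1.1278
Gain = 20 log₁₀(1.1278) ≈ 1.04 dB
∠G = (45.00° + 0.11°) − (4.57° + 0.23°) = 40.31°

At ω = 40 rad/s:
zero (1 + j40·0.25) = 1 + j10 → |·| ≈ 10.05, ∠ ≈ 84.29°
zero (1 + j40·0.0005) = 1 + j0.02 → |·| ≈ 1.0002, ∠ ≈ 1.15°
pole (1 + j40·0.02) = 1 + j0.8 → |·| ≈ 1.2806, ∠ ≈ 38.66°
pole (1 + j40·0.001) = 1 + j0.04 → |·| ≈ 1.0008, ∠ ≈ 2.29°
|G| = 0.8 · 10.05 · 1.0002 / (1.2806 · 1.0008) ≈ 6.2745
Gain = 20 log₁₀(6.2745) ≈ 15.95 dB
∠G = (84.29° + 1.15°) − (38.66° + 2.29°) = 44.49°

ω = 4: 1.0 dB, 40.3°; ω = 40: 16.0 dB, 44.5°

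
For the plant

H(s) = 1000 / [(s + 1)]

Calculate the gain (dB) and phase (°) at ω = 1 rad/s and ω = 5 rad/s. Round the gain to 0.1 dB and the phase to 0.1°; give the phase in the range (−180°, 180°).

ω = 1: 57.0 dB, -45.0°; ω = 5: 45.9 dB, -78.7°

At ω = 1 rad/s:
pole (1 + j1·1) = 1 + j1 → |·| ≈ 1.4142, ∠ ≈ 45.00°
|H| = 1000 · 1 / (1.4142) ≈ 707.11
Gain = 20 log₁₀(707.11) ≈ 56.99 dB
∠H = (0°) − (45.00°) = -45.00°

At ω = 5 rad/s:
pole (1 + j5·1) = 1 + j5 → |·| ≈ 5.099, ∠ ≈ 78.69°
|H| = 1000 · 1 / (5.099) ≈ 196.12
Gain = 20 log₁₀(196.12) ≈ 45.85 dB
∠H = (0°) − (78.69°) = -78.69°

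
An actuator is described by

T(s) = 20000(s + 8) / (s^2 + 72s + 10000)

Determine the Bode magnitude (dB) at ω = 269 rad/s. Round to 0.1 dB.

At s = jω = j269:
zero (s+8): 8 + j269 → |·| = √(8²+269²) = √72425 ≈ 269.12, ∠ = arctan(269/8) ≈ 88.30°
quadratic: (j269)² + 72·j269 + 10000 = -62361 + j19368 → |·| ≈ 65299, ∠ ≈ 162.75°
|T| = 20000 · 269.12 / 65299 ≈ 82.427
Gain = 20 log₁₀(82.427) ≈ 38.32 dB

38.3 dB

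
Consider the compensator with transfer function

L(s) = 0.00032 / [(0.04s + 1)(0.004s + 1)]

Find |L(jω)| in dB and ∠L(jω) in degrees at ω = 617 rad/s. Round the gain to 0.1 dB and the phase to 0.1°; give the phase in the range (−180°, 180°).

At ω = 617 rad/s:
pole (1 + j617·0.04) = 1 + j24.68 → |·| ≈ 24.7, ∠ ≈ 87.68°
pole (1 + j617·0.004) = 1 + j2.468 → |·| ≈ 2.6629, ∠ ≈ 67.94°
|L| = 0.00032 · 1 / (24.7 · 2.6629) ≈ 4.8652e-06
Gain = 20 log₁₀(4.8652e-06) ≈ -106.26 dB
∠L = (0°) − (87.68° + 67.94°) = -155.62°

-106.3 dB, -155.6°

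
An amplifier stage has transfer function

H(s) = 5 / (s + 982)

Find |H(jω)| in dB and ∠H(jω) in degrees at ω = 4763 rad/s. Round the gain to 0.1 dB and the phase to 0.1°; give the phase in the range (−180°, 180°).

At s = jω = j4763:
pole (s+982): 982 + j4763 → |·| = √(982²+4763²) = √23650493 ≈ 4863.2, ∠ = arctan(4763/982) ≈ 78.35°
|H| = 5 / 4863.2 ≈ 0.0010281
Gain = 20 log₁₀(0.0010281) ≈ -59.76 dB
∠H = 0.00° − 78.35° = -78.35°

-59.8 dB, -78.4°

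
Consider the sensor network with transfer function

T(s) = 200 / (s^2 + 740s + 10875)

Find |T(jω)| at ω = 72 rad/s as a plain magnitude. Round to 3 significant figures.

Substitute s = j72:
Numerator: 200 = 200 + j0
Denominator: (j72)^2 + 740(j72) + 10875 = 5691 + j53280
|N| = √(200² + 0²) ≈ 200, ∠N ≈ 0.00°
|D| = √(5691² + 53280²) ≈ 53583, ∠D ≈ 83.90°
|T| = 200 / 53583 ≈ 0.0037325

0.00373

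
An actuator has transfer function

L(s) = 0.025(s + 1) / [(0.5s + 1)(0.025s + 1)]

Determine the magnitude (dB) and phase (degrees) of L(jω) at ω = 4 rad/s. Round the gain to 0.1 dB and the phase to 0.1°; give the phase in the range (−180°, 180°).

-26.8 dB, 6.8°

At ω = 4 rad/s:
zero (1 + j4·1) = 1 + j4 → |·| ≈ 4.1231, ∠ ≈ 75.96°
pole (1 + j4·0.5) = 1 + j2 → |·| ≈ 2.2361, ∠ ≈ 63.43°
pole (1 + j4·0.025) = 1 + j0.1 → |·| ≈ 1.005, ∠ ≈ 5.71°
|L| = 0.025 · 4.1231 / (2.2361 · 1.005) ≈ 0.045868
Gain = 20 log₁₀(0.045868) ≈ -26.77 dB
∠L = (75.96°) − (63.43° + 5.71°) = 6.82°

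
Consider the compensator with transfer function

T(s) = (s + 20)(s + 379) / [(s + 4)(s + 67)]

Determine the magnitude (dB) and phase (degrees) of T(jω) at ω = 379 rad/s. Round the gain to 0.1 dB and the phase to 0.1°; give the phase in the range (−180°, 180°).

2.9 dB, -37.4°

At s = jω = j379:
zero (s+20): 20 + j379 → |·| = √(20²+379²) = √144041 ≈ 379.53, ∠ = arctan(379/20) ≈ 86.98°
zero (s+379): 379 + j379 → |·| = √(379²+379²) = √287282 ≈ 535.99, ∠ = arctan(379/379) ≈ 45.00°
pole (s+4): 4 + j379 → |·| = √(4²+379²) = √143657 ≈ 379.02, ∠ = arctan(379/4) ≈ 89.40°
pole (s+67): 67 + j379 → |·| = √(67²+379²) = √148130 ≈ 384.88, ∠ = arctan(379/67) ≈ 79.97°
|T| = 1 · 2.0342e+05 / 1.4588e+05 ≈ 1.3944
Gain = 20 log₁₀(1.3944) ≈ 2.89 dB
∠T = 131.98° − 169.37° = -37.39°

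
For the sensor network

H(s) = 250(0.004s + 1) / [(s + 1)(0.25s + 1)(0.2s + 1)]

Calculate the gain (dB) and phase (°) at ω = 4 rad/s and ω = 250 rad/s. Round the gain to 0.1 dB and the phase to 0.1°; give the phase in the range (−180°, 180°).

ω = 4: 30.5 dB, -158.7°; ω = 250: -66.9 dB, 137.3°

At ω = 4 rad/s:
zero (1 + j4·0.004) = 1 + j0.016 → |·| ≈ 1.0001, ∠ ≈ 0.92°
pole (1 + j4·1) = 1 + j4 → |·| ≈ 4.1231, ∠ ≈ 75.96°
pole (1 + j4·0.25) = 1 + j1 → |·| ≈ 1.4142, ∠ ≈ 45.00°
pole (1 + j4·0.2) = 1 + j0.8 → |·| ≈ 1.2806, ∠ ≈ 38.66°
|H| = 250 · 1.0001 / (4.1231 · 1.4142 · 1.2806) ≈ 33.484
Gain = 20 log₁₀(33.484) ≈ 30.50 dB
∠H = (0.92°) − (75.96° + 45.00° + 38.66°) = -158.70°

At ω = 250 rad/s:
zero (1 + j250·0.004) = 1 + j1 → |·| ≈ 1.4142, ∠ ≈ 45.00°
pole (1 + j250·1) = 1 + j250 → |·| ≈ 250, ∠ ≈ 89.77°
pole (1 + j250·0.25) = 1 + j62.5 → |·| ≈ 62.508, ∠ ≈ 89.08°
pole (1 + j250·0.2) = 1 + j50 → |·| ≈ 50.01, ∠ ≈ 88.85°
|H| = 250 · 1.4142 / (250 · 62.508 · 50.01) ≈ 0.0004524
Gain = 20 log₁₀(0.0004524) ≈ -66.89 dB
∠H = (45.00°) − (89.77° + 89.08° + 88.85°) = -222.70° ≡ 137.30° (principal value)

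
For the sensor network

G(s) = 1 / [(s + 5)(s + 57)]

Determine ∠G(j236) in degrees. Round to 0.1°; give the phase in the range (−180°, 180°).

-165.2°

At s = jω = j236:
pole (s+5): 5 + j236 → |·| = √(5²+236²) = √55721 ≈ 236.05, ∠ = arctan(236/5) ≈ 88.79°
pole (s+57): 57 + j236 → |·| = √(57²+236²) = √58945 ≈ 242.79, ∠ = arctan(236/57) ≈ 76.42°
∠G = 0.00° − 165.21° = -165.21°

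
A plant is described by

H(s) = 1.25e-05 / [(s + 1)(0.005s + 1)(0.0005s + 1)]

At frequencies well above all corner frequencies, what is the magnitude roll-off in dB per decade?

Each pole contributes −20 dB/decade at high frequency; each zero contributes +20 dB/decade.
Net: 0 zero(s) − 3 pole(s) → -60 dB/decade.

-60 dB/decade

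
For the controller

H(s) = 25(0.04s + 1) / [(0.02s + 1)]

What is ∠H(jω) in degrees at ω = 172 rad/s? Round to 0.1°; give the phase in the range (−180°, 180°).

7.9°

At ω = 172 rad/s:
zero (1 + j172·0.04) = 1 + j6.88 → |·| ≈ 6.9523, ∠ ≈ 81.73°
pole (1 + j172·0.02) = 1 + j3.44 → |·| ≈ 3.5824, ∠ ≈ 73.79°
∠H = (81.73°) − (73.79°) = 7.94°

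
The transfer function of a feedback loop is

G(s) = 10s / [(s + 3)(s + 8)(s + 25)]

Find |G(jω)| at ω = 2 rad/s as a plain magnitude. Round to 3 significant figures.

At s = jω = j2:
zero at origin: s = j2 → |·| = 2, ∠ = 90.00°
pole (s+3): 3 + j2 → |·| = √(3²+2²) = √13 ≈ 3.6056, ∠ = arctan(2/3) ≈ 33.69°
pole (s+8): 8 + j2 → |·| = √(8²+2²) = √68 ≈ 8.2462, ∠ = arctan(2/8) ≈ 14.04°
pole (s+25): 25 + j2 → |·| = √(25²+2²) = √629 ≈ 25.08, ∠ = arctan(2/25) ≈ 4.57°
|G| = 10 · 2 / 745.69 ≈ 0.026821

0.0268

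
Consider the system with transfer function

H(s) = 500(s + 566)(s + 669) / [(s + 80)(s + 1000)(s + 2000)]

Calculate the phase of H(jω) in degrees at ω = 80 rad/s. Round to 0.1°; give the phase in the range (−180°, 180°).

-37.0°

At s = jω = j80:
zero (s+566): 566 + j80 → |·| = √(566²+80²) = √326756 ≈ 571.63, ∠ = arctan(80/566) ≈ 8.05°
zero (s+669): 669 + j80 → |·| = √(669²+80²) = √453961 ≈ 673.77, ∠ = arctan(80/669) ≈ 6.82°
pole (s+80): 80 + j80 → |·| = √(80²+80²) = √12800 ≈ 113.14, ∠ = arctan(80/80) ≈ 45.00°
pole (s+1000): 1000 + j80 → |·| = √(1000²+80²) = √1006400 ≈ 1003.2, ∠ = arctan(80/1000) ≈ 4.57°
pole (s+2000): 2000 + j80 → |·| = √(2000²+80²) = √4006400 ≈ 2001.6, ∠ = arctan(80/2000) ≈ 2.29°
∠H = 14.87° − 51.86° = -36.99°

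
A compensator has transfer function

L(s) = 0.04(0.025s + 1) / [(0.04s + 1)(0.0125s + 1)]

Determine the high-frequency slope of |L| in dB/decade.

Each pole contributes −20 dB/decade at high frequency; each zero contributes +20 dB/decade.
Net: 1 zero(s) − 2 pole(s) → -20 dB/decade.

-20 dB/decade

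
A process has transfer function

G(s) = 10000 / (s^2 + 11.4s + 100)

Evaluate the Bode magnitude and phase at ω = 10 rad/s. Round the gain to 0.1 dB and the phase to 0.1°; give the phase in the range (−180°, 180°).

38.9 dB, -90.0°

At s = jω = j10:
quadratic: (j10)² + 11.4·j10 + 100 = 0 + j114 → |·| ≈ 114, ∠ ≈ 90.00°
|G| = 10000 / 114 ≈ 87.719
Gain = 20 log₁₀(87.719) ≈ 38.86 dB
∠G = 0.00° − 90.00° = -90.00°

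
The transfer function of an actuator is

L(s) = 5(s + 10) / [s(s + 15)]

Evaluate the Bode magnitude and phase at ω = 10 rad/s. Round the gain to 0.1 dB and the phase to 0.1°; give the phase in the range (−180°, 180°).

-8.1 dB, -78.7°

At s = jω = j10:
zero (s+10): 10 + j10 → |·| = √(10²+10²) = √200 ≈ 14.142, ∠ = arctan(10/10) ≈ 45.00°
pole (s+15): 15 + j10 → |·| = √(15²+10²) = √325 ≈ 18.028, ∠ = arctan(10/15) ≈ 33.69°
pole at origin: |s| = 10, ∠ = 90.00° (in denominator)
|L| = 5 · 14.142 / 180.28 ≈ 0.39222
Gain = 20 log₁₀(0.39222) ≈ -8.13 dB
∠L = 45.00° − 123.69° = -78.69°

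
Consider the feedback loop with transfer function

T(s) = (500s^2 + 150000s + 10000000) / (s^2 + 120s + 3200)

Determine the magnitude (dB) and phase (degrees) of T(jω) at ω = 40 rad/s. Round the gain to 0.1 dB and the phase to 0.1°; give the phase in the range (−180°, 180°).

66.7 dB, -38.5°

Substitute s = j40:
Numerator: 500(j40)^2 + 150000(j40) + 10000000 = 9200000 + j6000000
Denominator: (j40)^2 + 120(j40) + 3200 = 1600 + j4800
|N| = √(9200000² + 6000000²) ≈ 1.0984e+07, ∠N ≈ 33.11°
|D| = √(1600² + 4800²) ≈ 5059.6, ∠D ≈ 71.57°
|T| = 1.0984e+07 / 5059.6 ≈ 2170.9
Gain = 20 log₁₀(2170.9) ≈ 66.73 dB
∠T = 33.11° − 71.57° = -38.46°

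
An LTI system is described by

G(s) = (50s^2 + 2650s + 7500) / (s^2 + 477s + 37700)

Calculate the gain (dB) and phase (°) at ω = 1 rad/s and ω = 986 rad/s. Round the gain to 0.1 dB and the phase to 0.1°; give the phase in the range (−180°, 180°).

Substitute s = j1:
Numerator: 50(j1)^2 + 2650(j1) + 7500 = 7450 + j2650
Denominator: (j1)^2 + 477(j1) + 37700 = 37699 + j477
|N| = √(7450² + 2650²) ≈ 7907.3, ∠N ≈ 19.58°
|D| = √(37699² + 477²) ≈ 37702, ∠D ≈ 0.72°
|G| = 7907.3 / 37702 ≈ 0.20973
Gain = 20 log₁₀(0.20973) ≈ -13.57 dB
∠G = 19.58° − 0.72° = 18.86°

Substitute s = j986:
Numerator: 50(j986)^2 + 2650(j986) + 7500 = -48602300 + j2612900
Denominator: (j986)^2 + 477(j986) + 37700 = -934496 + j470322
|N| = √(48602300² + 2612900²) ≈ 4.8672e+07, ∠N ≈ 176.92°
|D| = √(934496² + 470322²) ≈ 1.0462e+06, ∠D ≈ 153.28°
|G| = 4.8672e+07 / 1.0462e+06 ≈ 46.523
Gain = 20 log₁₀(46.523) ≈ 33.35 dB
∠G = 176.92° − 153.28° = 23.64°

ω = 1: -13.6 dB, 18.9°; ω = 986: 33.4 dB, 23.6°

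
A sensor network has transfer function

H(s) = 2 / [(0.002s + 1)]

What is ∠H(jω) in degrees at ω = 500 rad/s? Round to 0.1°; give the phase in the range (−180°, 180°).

-45.0°

At ω = 500 rad/s:
pole (1 + j500·0.002) = 1 + j1 → |·| ≈ 1.4142, ∠ ≈ 45.00°
∠H = (0°) − (45.00°) = -45.00°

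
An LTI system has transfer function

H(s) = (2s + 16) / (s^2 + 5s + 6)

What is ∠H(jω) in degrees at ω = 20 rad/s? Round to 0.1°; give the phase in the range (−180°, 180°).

-97.6°

Substitute s = j20:
Numerator: 2(j20) + 16 = 16 + j40
Denominator: (j20)^2 + 5(j20) + 6 = -394 + j100
|N| = √(16² + 40²) ≈ 43.081, ∠N ≈ 68.20°
|D| = √(394² + 100²) ≈ 406.49, ∠D ≈ 165.76°
∠H = 68.20° − 165.76° = -97.56°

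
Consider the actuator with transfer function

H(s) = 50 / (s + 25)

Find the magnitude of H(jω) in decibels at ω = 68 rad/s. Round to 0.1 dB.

-3.2 dB

Substitute s = j68:
Numerator: 50 = 50 + j0
Denominator: (j68) + 25 = 25 + j68
|N| = √(50² + 0²) ≈ 50, ∠N ≈ 0.00°
|D| = √(25² + 68²) ≈ 72.45, ∠D ≈ 69.81°
|H| = 50 / 72.45 ≈ 0.69013
Gain = 20 log₁₀(0.69013) ≈ -3.22 dB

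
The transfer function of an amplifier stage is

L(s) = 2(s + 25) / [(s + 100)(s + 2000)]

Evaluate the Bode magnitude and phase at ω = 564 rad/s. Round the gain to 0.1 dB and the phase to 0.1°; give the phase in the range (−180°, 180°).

-60.5 dB, -8.2°

At s = jω = j564:
zero (s+25): 25 + j564 → |·| = √(25²+564²) = √318721 ≈ 564.55, ∠ = arctan(564/25) ≈ 87.46°
pole (s+100): 100 + j564 → |·| = √(100²+564²) = √328096 ≈ 572.8, ∠ = arctan(564/100) ≈ 79.95°
pole (s+2000): 2000 + j564 → |·| = √(2000²+564²) = √4318096 ≈ 2078, ∠ = arctan(564/2000) ≈ 15.75°
|L| = 2 · 564.55 / 1.1903e+06 ≈ 0.00094858
Gain = 20 log₁₀(0.00094858) ≈ -60.46 dB
∠L = 87.46° − 95.70° = -8.24°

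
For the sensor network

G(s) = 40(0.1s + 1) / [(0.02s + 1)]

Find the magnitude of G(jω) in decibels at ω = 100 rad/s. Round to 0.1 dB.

45.1 dB

At ω = 100 rad/s:
zero (1 + j100·0.1) = 1 + j10 → |·| ≈ 10.05, ∠ ≈ 84.29°
pole (1 + j100·0.02) = 1 + j2 → |·| ≈ 2.2361, ∠ ≈ 63.43°
|G| = 40 · 10.05 / (2.2361) ≈ 179.78
Gain = 20 log₁₀(179.78) ≈ 45.09 dB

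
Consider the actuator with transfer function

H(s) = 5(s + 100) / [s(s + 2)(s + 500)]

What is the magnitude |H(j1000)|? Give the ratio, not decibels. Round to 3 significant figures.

4.49e-06

At s = jω = j1000:
zero (s+100): 100 + j1000 → |·| = √(100²+1000²) = √1010000 ≈ 1005, ∠ = arctan(1000/100) ≈ 84.29°
pole (s+2): 2 + j1000 → |·| = √(2²+1000²) = √1000004 ≈ 1000, ∠ = arctan(1000/2) ≈ 89.89°
pole (s+500): 500 + j1000 → |·| = √(500²+1000²) = √1250000 ≈ 1118, ∠ = arctan(1000/500) ≈ 63.43°
pole at origin: |s| = 1000, ∠ = 90.00° (in denominator)
|H| = 5 · 1005 / 1.118e+09 ≈ 4.4946e-06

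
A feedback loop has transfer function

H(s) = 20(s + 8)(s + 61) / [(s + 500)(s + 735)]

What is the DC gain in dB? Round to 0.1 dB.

H(0) = 20·8·61 / (500·735) ≈ 0.026558
20 log₁₀(0.026558) ≈ -31.52 dB

-31.5 dB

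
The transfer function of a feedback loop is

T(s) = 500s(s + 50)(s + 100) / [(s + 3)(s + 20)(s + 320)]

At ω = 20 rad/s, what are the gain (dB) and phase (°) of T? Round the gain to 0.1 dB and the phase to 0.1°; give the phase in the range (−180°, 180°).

At s = jω = j20:
zero (s+50): 50 + j20 → |·| = √(50²+20²) = √2900 ≈ 53.852, ∠ = arctan(20/50) ≈ 21.80°
zero (s+100): 100 + j20 → |·| = √(100²+20²) = √10400 ≈ 101.98, ∠ = arctan(20/100) ≈ 11.31°
zero at origin: s = j20 → |·| = 20, ∠ = 90.00°
pole (s+3): 3 + j20 → |·| = √(3²+20²) = √409 ≈ 20.224, ∠ = arctan(20/3) ≈ 81.47°
pole (s+20): 20 + j20 → |·| = √(20²+20²) = √800 ≈ 28.284, ∠ = arctan(20/20) ≈ 45.00°
pole (s+320): 320 + j20 → |·| = √(320²+20²) = √102800 ≈ 320.62, ∠ = arctan(20/320) ≈ 3.58°
|T| = 500 · 1.0984e+05 / 1.834e+05 ≈ 299.45
Gain = 20 log₁₀(299.45) ≈ 49.53 dB
∠T = 123.11° − 130.05° = -6.94°

49.5 dB, -6.9°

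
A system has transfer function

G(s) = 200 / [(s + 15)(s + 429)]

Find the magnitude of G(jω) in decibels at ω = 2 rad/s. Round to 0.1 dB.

-30.2 dB

At s = jω = j2:
pole (s+15): 15 + j2 → |·| = √(15²+2²) = √229 ≈ 15.133, ∠ = arctan(2/15) ≈ 7.59°
pole (s+429): 429 + j2 → |·| = √(429²+2²) = √184045 ≈ 429, ∠ = arctan(2/429) ≈ 0.27°
|G| = 200 / 6492.1 ≈ 0.030807
Gain = 20 log₁₀(0.030807) ≈ -30.23 dB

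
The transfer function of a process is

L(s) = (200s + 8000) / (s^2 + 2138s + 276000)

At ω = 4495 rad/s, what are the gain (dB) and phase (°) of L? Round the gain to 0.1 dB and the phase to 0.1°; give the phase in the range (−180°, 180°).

Substitute s = j4495:
Numerator: 200(j4495) + 8000 = 8000 + j899000
Denominator: (j4495)^2 + 2138(j4495) + 276000 = -19929025 + j9610310
|N| = √(8000² + 899000²) ≈ 8.9904e+05, ∠N ≈ 89.49°
|D| = √(19929025² + 9610310²) ≈ 2.2125e+07, ∠D ≈ 154.26°
|L| = 8.9904e+05 / 2.2125e+07 ≈ 0.040635
Gain = 20 log₁₀(0.040635) ≈ -27.82 dB
∠L = 89.49° − 154.26° = -64.77°

-27.8 dB, -64.8°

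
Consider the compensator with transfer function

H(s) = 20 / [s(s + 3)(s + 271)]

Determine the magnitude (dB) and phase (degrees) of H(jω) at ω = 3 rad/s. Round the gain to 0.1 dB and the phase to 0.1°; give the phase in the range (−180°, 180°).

At s = jω = j3:
pole (s+3): 3 + j3 → |·| = √(3²+3²) = √18 ≈ 4.2426, ∠ = arctan(3/3) ≈ 45.00°
pole (s+271): 271 + j3 → |·| = √(271²+3²) = √73450 ≈ 271.02, ∠ = arctan(3/271) ≈ 0.63°
pole at origin: |s| = 3, ∠ = 90.00° (in denominator)
|H| = 20 / 3449.5 ≈ 0.0057979
Gain = 20 log₁₀(0.0057979) ≈ -44.73 dB
∠H = 0.00° − 135.63° = -135.63°

-44.7 dB, -135.6°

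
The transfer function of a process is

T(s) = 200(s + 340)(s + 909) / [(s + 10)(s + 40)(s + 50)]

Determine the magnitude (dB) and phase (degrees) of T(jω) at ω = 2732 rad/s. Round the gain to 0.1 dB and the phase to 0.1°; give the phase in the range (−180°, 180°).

-22.2 dB, -113.4°

At s = jω = j2732:
zero (s+340): 340 + j2732 → |·| = √(340²+2732²) = √7579424 ≈ 2753.1, ∠ = arctan(2732/340) ≈ 82.91°
zero (s+909): 909 + j2732 → |·| = √(909²+2732²) = √8290105 ≈ 2879.3, ∠ = arctan(2732/909) ≈ 71.60°
pole (s+10): 10 + j2732 → |·| = √(10²+2732²) = √7463924 ≈ 2732, ∠ = arctan(2732/10) ≈ 89.79°
pole (s+40): 40 + j2732 → |·| = √(40²+2732²) = √7465424 ≈ 2732.3, ∠ = arctan(2732/40) ≈ 89.16°
pole (s+50): 50 + j2732 → |·| = √(50²+2732²) = √7466324 ≈ 2732.5, ∠ = arctan(2732/50) ≈ 88.95°
|T| = 200 · 7.927e+06 / 2.0397e+10 ≈ 0.077727
Gain = 20 log₁₀(0.077727) ≈ -22.19 dB
∠T = 154.51° − 267.90° = -113.39°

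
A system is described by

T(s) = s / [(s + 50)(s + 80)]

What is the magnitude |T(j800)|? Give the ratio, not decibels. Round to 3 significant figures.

0.00124

At s = jω = j800:
zero at origin: s = j800 → |·| = 800, ∠ = 90.00°
pole (s+50): 50 + j800 → |·| = √(50²+800²) = √642500 ≈ 801.56, ∠ = arctan(800/50) ≈ 86.42°
pole (s+80): 80 + j800 → |·| = √(80²+800²) = √646400 ≈ 803.99, ∠ = arctan(800/80) ≈ 84.29°
|T| = 1 · 800 / 6.4445e+05 ≈ 0.0012414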